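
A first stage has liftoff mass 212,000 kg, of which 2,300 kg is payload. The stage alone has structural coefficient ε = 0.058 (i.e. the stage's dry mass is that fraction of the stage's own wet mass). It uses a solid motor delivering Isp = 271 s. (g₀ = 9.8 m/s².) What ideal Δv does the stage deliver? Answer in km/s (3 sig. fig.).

Stage wet mass = m₀ − payload = 212,000 − 2,300 = 209,700 kg.
Stage dry mass = ε × stage wet mass = 0.058 × 209,700 = 12,162.6 kg.
Burnout mass m_f = stage dry + payload = 12,162.6 + 2,300 = 14,462.6 kg.
v_e = Isp · g₀ = 271 × 9.8 = 2655.8 m/s.
By the Tsiolkovsky rocket equation, Δv = v_e · ln(212,000/14,462.6) = 2655.8 × ln(14.66) = 2655.8 × 2.6850 ≈ 7131 m/s.

Δv ≈ 7.13 km/s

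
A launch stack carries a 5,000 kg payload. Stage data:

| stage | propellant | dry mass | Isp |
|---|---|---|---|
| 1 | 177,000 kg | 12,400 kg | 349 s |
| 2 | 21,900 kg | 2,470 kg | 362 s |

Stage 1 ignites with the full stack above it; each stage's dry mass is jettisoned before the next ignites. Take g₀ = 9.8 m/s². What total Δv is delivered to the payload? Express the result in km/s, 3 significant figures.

Δv ≈ 10.5 km/s

Ignition mass of stage 1 = 177,000+12,400 + 21,900+2,470 + 5,000 = 218,770 kg.
Stage 1: m₀ = 218,770 kg, m_f = 218,770 − 177,000 = 41,770 kg; Δv = 349×9.8×ln(5.237) = 3420.2×1.6558 ≈ 5663 m/s.
Stage 2: m₀ = 29,370 kg, m_f = 29,370 − 21,900 = 7,470 kg; Δv = 362×9.8×ln(3.932) = 3547.6×1.3691 ≈ 4857 m/s.
Total Δv = 5663 + 4857 = 10520 m/s.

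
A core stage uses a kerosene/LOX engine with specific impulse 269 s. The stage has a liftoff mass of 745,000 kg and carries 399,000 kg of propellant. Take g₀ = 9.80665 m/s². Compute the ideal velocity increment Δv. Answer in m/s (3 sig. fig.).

v_e = Isp · g₀ = 269 × 9.80665 = 2638.0 m/s.
m_f = m₀ − m_prop = 745,000 − 399,000 = 346,000 kg.
Rocket equation: Δv = v_e · ln(m₀/m_f) = 2638.0 × ln(2.153) = 2638.0 × 0.7669 ≈ 2023.2 m/s.

Δv ≈ 2020 m/s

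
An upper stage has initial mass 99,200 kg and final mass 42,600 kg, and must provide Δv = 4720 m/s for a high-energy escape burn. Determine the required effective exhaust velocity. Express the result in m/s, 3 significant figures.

ln(m₀/m_f) = ln(99200/42600) = ln(2.329) = 0.8453.
v_e = Δv / ln(m₀/m_f) = 4720 / 0.8453 = 5583.9 m/s.

v_e ≈ 5580 m/s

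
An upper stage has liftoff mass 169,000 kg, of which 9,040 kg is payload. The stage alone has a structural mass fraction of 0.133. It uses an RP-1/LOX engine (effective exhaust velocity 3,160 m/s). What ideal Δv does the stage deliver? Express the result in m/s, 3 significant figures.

Stage wet mass = m₀ − payload = 169,000 − 9,040 = 159,960 kg.
Stage dry mass = ε × stage wet mass = 0.133 × 159,960 = 21,274.7 kg.
Burnout mass m_f = stage dry + payload = 21,274.7 + 9,040 = 30,314.7 kg.
From the ideal rocket equation, Δv = v_e · ln(169,000/30,314.7) = 3160.0 × ln(5.575) = 3160.0 × 1.7183 ≈ 5430 m/s.

Δv ≈ 5430 m/s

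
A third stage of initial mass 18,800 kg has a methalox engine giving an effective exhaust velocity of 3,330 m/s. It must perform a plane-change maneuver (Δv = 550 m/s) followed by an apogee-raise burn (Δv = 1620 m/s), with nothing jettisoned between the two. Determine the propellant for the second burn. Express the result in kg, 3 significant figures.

propellant for the second burn ≈ 6140 kg

After the first burn: m = 18800 × exp(−550/3330.0) = 18800 × 0.84775 = 15,937.7 kg.
After the second burn: m = 15,937.7 × exp(−1620/3330.0) = 15,937.7 × 0.61478 = 9,798.18 kg.
Second-burn propellant = 15,937.7 − 9,798.18 = 6,139.52 kg.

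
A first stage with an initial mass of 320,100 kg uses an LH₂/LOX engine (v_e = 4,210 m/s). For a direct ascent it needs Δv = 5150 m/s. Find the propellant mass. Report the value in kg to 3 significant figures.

propellant mass ≈ 226000 kg

Rocket equation: m₀/m_f = exp(Δv / v_e) = exp(5150 / 4210.0) = exp(1.2233) = 3.3983.
m_f = 320,100 / 3.3983 = 94,194.2 kg, so propellant = m₀ − m_f = 320,100 − 94,194.2 = 225,905.8 kg.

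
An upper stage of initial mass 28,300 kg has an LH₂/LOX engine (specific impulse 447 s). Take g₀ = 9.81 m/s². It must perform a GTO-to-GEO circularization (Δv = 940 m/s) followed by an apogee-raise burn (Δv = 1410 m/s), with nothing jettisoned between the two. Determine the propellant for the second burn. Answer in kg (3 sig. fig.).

propellant for the second burn ≈ 6280 kg

v_e = Isp · g₀ = 447 × 9.81 = 4385.1 m/s.
After the first burn: m = 28300 × exp(−940/4385.1) = 28300 × 0.80705 = 22,839.5 kg.
After the second burn: m = 22,839.5 × exp(−1410/4385.1) = 22,839.5 × 0.72503 = 16,559.3 kg.
Second-burn propellant = 22,839.5 − 16,559.3 = 6,280.2 kg.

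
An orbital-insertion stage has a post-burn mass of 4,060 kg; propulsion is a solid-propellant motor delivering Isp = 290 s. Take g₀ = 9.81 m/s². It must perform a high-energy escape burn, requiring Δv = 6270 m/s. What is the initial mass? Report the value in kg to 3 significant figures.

v_e = Isp · g₀ = 290 × 9.81 = 2844.9 m/s.
m₀/m_f = exp(Δv / v_e) = exp(6270 / 2844.9) = exp(2.2039) = 9.0607.
m₀ = m_f × 9.0607 = 4,060 × 9.0607 = 36,786.4 kg.

initial mass ≈ 36800 kg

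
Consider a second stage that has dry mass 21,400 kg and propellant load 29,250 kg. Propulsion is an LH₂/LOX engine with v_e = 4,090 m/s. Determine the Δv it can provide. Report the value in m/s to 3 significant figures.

Δv ≈ 3520 m/s

m₀ = m_dry + m_prop = 21,400 + 29,250 = 50,650 kg.
Using Δv = v_e ln(m₀/m_f): Δv = v_e · ln(m₀/m_f) = 4090.0 × ln(2.367) = 4090.0 × 0.8615 ≈ 3523.7 m/s.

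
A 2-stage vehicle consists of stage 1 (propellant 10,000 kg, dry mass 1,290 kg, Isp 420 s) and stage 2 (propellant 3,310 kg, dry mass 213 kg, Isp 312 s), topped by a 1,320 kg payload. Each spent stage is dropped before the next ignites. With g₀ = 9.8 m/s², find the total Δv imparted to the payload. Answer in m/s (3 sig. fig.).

Ignition mass of stage 1 = 10,000+1,290 + 3,310+213 + 1,320 = 16,133 kg.
Stage 1: m₀ = 16,133 kg, m_f = 16,133 − 10,000 = 6,133 kg; Δv = 420×9.8×ln(2.631) = 4116.0×0.9672 ≈ 3981 m/s.
Stage 2: m₀ = 4,843 kg, m_f = 4,843 − 3,310 = 1,533 kg; Δv = 312×9.8×ln(3.159) = 3057.6×1.1503 ≈ 3517 m/s.
Total Δv = 3981 + 3517 = 7498 m/s.

Δv ≈ 7500 m/s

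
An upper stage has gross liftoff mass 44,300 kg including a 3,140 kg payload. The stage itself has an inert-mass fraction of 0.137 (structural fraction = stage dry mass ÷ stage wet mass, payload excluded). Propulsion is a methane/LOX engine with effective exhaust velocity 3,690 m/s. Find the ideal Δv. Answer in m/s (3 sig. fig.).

Δv ≈ 5970 m/s

Stage wet mass = m₀ − payload = 44,300 − 3,140 = 41,160 kg.
Stage dry mass = ε × stage wet mass = 0.137 × 41,160 = 5,638.92 kg.
Burnout mass m_f = stage dry + payload = 5,638.92 + 3,140 = 8,778.92 kg.
Δv = v_e · ln(44,300/8,778.92) = 3690.0 × ln(5.046) = 3690.0 × 1.6186 ≈ 5973 m/s.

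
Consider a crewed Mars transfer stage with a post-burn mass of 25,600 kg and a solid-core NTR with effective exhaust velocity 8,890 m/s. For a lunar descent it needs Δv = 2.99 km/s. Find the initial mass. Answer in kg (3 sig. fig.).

initial mass ≈ 35800 kg

Rocket equation: m₀/m_f = exp(Δv / v_e) = exp(2990 / 8890.0) = exp(0.3363) = 1.3998.
m₀ = m_f × 1.3998 = 25,600 × 1.3998 = 35,834.9 kg.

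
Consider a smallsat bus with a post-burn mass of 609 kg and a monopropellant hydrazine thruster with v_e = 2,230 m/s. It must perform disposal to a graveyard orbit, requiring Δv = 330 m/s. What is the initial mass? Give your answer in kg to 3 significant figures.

initial mass ≈ 706 kg

From the ideal rocket equation, m₀/m_f = exp(Δv / v_e) = exp(330 / 2230.0) = exp(0.1480) = 1.1595.
m₀ = m_f × 1.1595 = 609 × 1.1595 = 706.136 kg.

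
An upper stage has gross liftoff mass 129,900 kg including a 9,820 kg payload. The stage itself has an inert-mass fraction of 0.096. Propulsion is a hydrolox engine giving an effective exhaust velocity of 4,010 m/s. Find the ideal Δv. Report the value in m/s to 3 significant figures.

Δv ≈ 7240 m/s

Stage wet mass = m₀ − payload = 129,900 − 9,820 = 120,080 kg.
Stage dry mass = ε × stage wet mass = 0.096 × 120,080 = 11,527.7 kg.
Burnout mass m_f = stage dry + payload = 11,527.7 + 9,820 = 21,347.7 kg.
By the Tsiolkovsky rocket equation, Δv = v_e · ln(129,900/21,347.7) = 4010.0 × ln(6.085) = 4010.0 × 1.8058 ≈ 7241 m/s.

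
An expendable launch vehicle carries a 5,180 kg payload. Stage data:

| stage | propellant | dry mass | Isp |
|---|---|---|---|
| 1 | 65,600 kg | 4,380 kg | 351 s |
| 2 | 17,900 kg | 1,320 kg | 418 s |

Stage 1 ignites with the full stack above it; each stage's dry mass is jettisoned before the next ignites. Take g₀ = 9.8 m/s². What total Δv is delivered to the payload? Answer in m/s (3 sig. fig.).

Δv ≈ 9500 m/s

Ignition mass of stage 1 = 65,600+4,380 + 17,900+1,320 + 5,180 = 94,380 kg.
Stage 1: m₀ = 94,380 kg, m_f = 94,380 − 65,600 = 28,780 kg; Δv = 351×9.8×ln(3.279) = 3439.8×1.1876 ≈ 4085 m/s.
Stage 2: m₀ = 24,400 kg, m_f = 24,400 − 17,900 = 6,500 kg; Δv = 418×9.8×ln(3.754) = 4096.4×1.3228 ≈ 5419 m/s.
Total Δv = 4085 + 5419 = 9504 m/s.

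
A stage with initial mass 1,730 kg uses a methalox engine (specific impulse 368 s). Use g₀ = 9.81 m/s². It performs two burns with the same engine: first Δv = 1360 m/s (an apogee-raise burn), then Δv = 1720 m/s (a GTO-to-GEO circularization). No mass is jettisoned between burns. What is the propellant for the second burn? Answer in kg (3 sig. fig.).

propellant for the second burn ≈ 450 kg

v_e = Isp · g₀ = 368 × 9.81 = 3610.1 m/s.
After the first burn: m = 1730 × exp(−1360/3610.1) = 1730 × 0.68611 = 1,186.97 kg.
After the second burn: m = 1,186.97 × exp(−1720/3610.1) = 1,186.97 × 0.62099 = 737.097 kg.
Second-burn propellant = 1,186.97 − 737.097 = 449.873 kg.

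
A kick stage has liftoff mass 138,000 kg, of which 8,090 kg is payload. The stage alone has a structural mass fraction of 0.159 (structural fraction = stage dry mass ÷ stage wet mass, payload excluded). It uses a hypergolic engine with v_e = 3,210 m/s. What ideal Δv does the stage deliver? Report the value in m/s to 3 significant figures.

Δv ≈ 5040 m/s

Stage wet mass = m₀ − payload = 138,000 − 8,090 = 129,910 kg.
Stage dry mass = ε × stage wet mass = 0.159 × 129,910 = 20,655.7 kg.
Burnout mass m_f = stage dry + payload = 20,655.7 + 8,090 = 28,745.7 kg.
By the Tsiolkovsky rocket equation, Δv = v_e · ln(138,000/28,745.7) = 3210.0 × ln(4.801) = 3210.0 × 1.5688 ≈ 5036 m/s.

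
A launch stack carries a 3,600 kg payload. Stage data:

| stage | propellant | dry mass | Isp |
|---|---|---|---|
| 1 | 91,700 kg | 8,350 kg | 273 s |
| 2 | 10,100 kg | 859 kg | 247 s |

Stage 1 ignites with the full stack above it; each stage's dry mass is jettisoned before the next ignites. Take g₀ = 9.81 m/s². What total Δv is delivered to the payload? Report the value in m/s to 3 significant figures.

Ignition mass of stage 1 = 91,700+8,350 + 10,100+859 + 3,600 = 114,609 kg.
Stage 1: m₀ = 114,609 kg, m_f = 114,609 − 91,700 = 22,909 kg; Δv = 273×9.81×ln(5.003) = 2678.1×1.6100 ≈ 4312 m/s.
Stage 2: m₀ = 14,559 kg, m_f = 14,559 − 10,100 = 4,459 kg; Δv = 247×9.81×ln(3.265) = 2423.1×1.1833 ≈ 2867 m/s.
Total Δv = 4312 + 2867 = 7179 m/s.

Δv ≈ 7180 m/s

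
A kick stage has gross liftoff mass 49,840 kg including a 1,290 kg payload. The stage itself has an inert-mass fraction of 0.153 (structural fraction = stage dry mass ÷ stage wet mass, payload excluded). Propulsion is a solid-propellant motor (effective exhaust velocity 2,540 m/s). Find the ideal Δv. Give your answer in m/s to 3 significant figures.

Δv ≈ 4430 m/s

Stage wet mass = m₀ − payload = 49,840 − 1,290 = 48,550 kg.
Stage dry mass = ε × stage wet mass = 0.153 × 48,550 = 7,428.15 kg.
Burnout mass m_f = stage dry + payload = 7,428.15 + 1,290 = 8,718.15 kg.
Using Δv = v_e ln(m₀/m_f): Δv = v_e · ln(49,840/8,718.15) = 2540.0 × ln(5.717) = 2540.0 × 1.7434 ≈ 4428 m/s.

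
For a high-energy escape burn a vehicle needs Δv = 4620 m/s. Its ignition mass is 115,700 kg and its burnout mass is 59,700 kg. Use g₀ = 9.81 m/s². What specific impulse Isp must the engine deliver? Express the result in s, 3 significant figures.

Isp ≈ 712 s

ln(m₀/m_f) = ln(115700/59700) = ln(1.938) = 0.6617.
Rocket equation: v_e = Δv / ln(m₀/m_f) = 4620 / 0.6617 = 6982.3 m/s.
Isp = v_e / g₀ = 6982.3 / 9.81 = 711.8 s.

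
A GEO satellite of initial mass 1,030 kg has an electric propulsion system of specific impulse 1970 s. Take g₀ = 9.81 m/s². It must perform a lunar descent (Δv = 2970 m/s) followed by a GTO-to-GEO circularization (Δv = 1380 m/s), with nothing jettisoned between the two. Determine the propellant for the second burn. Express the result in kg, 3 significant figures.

v_e = Isp · g₀ = 1970 × 9.81 = 19325.7 m/s.
After the first burn: m = 1030 × exp(−2970/19325.7) = 1030 × 0.85755 = 883.277 kg.
After the second burn: m = 883.277 × exp(−1380/19325.7) = 883.277 × 0.93108 = 822.402 kg.
Second-burn propellant = 883.277 − 822.402 = 60.875 kg.

propellant for the second burn ≈ 60.9 kg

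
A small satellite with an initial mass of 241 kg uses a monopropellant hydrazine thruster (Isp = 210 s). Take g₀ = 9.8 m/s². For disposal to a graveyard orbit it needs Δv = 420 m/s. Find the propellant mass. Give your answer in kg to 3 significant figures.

propellant mass ≈ 44.5 kg

v_e = Isp · g₀ = 210 × 9.8 = 2058.0 m/s.
m₀/m_f = exp(Δv / v_e) = exp(420 / 2058.0) = exp(0.2041) = 1.2264.
m_f = 241 / 1.2264 = 196.51 kg, so propellant = m₀ − m_f = 241 − 196.51 = 44.49 kg.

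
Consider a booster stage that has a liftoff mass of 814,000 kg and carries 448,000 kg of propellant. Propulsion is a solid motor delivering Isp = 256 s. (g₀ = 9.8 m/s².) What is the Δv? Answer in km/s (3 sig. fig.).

Δv ≈ 2.01 km/s

v_e = Isp · g₀ = 256 × 9.8 = 2508.8 m/s.
m_f = m₀ − m_prop = 814,000 − 448,000 = 366,000 kg.
Δv = v_e · ln(m₀/m_f) = 2508.8 × ln(2.224) = 2508.8 × 0.7993 ≈ 2005.4 m/s.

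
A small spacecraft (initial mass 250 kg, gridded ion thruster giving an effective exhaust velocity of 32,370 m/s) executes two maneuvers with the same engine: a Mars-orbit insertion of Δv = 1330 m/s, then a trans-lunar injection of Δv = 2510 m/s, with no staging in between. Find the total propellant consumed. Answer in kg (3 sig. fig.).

total propellant consumed ≈ 28.0 kg

After the first burn: m = 250 × exp(−1330/32370.0) = 250 × 0.95975 = 239.938 kg.
After the second burn: m = 239.938 × exp(−2510/32370.0) = 239.938 × 0.92539 = 222.036 kg.
Total propellant = m₀ − m_final = 250 − 222.036 = 27.964 kg.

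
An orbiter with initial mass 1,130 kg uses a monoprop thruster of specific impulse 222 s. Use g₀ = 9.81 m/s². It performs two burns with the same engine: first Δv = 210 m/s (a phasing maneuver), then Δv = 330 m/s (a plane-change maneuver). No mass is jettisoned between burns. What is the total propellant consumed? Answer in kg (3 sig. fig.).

v_e = Isp · g₀ = 222 × 9.81 = 2177.8 m/s.
After the first burn: m = 1130 × exp(−210/2177.8) = 1130 × 0.90808 = 1,026.13 kg.
After the second burn: m = 1,026.13 × exp(−330/2177.8) = 1,026.13 × 0.85939 = 881.846 kg.
Total propellant = m₀ − m_final = 1130 − 881.846 = 248.154 kg.

total propellant consumed ≈ 248 kg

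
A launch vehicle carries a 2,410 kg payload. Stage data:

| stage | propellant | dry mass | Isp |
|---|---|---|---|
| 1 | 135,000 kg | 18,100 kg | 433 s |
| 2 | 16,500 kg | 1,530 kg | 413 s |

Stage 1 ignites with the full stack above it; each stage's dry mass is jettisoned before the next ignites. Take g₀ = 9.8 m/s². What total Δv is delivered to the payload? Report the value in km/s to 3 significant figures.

Ignition mass of stage 1 = 135,000+18,100 + 16,500+1,530 + 2,410 = 173,540 kg.
Stage 1: m₀ = 173,540 kg, m_f = 173,540 − 135,000 = 38,540 kg; Δv = 433×9.8×ln(4.503) = 4243.4×1.5047 ≈ 6385 m/s.
Stage 2: m₀ = 20,440 kg, m_f = 20,440 − 16,500 = 3,940 kg; Δv = 413×9.8×ln(5.188) = 4047.4×1.6463 ≈ 6663 m/s.
Total Δv = 6385 + 6663 = 13048 m/s.

Δv ≈ 13.0 km/s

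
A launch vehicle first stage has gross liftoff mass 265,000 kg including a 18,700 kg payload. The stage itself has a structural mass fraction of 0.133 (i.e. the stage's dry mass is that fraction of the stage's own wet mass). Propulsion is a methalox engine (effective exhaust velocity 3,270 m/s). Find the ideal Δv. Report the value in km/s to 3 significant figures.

Δv ≈ 5.36 km/s

Stage wet mass = m₀ − payload = 265,000 − 18,700 = 246,300 kg.
Stage dry mass = ε × stage wet mass = 0.133 × 246,300 = 32,757.9 kg.
Burnout mass m_f = stage dry + payload = 32,757.9 + 18,700 = 51,457.9 kg.
Using Δv = v_e ln(m₀/m_f): Δv = v_e · ln(265,000/51,457.9) = 3270.0 × ln(5.15) = 3270.0 × 1.6390 ≈ 5359 m/s.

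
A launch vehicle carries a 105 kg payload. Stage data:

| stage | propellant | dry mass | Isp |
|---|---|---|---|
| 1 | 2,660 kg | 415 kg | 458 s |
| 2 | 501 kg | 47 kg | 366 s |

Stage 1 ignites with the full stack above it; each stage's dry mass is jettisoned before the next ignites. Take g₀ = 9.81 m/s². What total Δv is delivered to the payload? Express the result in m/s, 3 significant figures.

Ignition mass of stage 1 = 2,660+415 + 501+47 + 105 = 3,728 kg.
Stage 1: m₀ = 3,728 kg, m_f = 3,728 − 2,660 = 1,068 kg; Δv = 458×9.81×ln(3.491) = 4493.0×1.2501 ≈ 5617 m/s.
Stage 2: m₀ = 653 kg, m_f = 653 − 501 = 152 kg; Δv = 366×9.81×ln(4.296) = 3590.5×1.4577 ≈ 5234 m/s.
Total Δv = 5617 + 5234 = 10851 m/s.

Δv ≈ 10900 m/s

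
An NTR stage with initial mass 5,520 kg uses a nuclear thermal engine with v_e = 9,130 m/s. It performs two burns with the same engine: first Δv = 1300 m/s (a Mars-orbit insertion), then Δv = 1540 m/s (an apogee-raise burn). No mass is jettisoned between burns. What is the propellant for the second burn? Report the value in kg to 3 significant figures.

propellant for the second burn ≈ 743 kg

After the first burn: m = 5520 × exp(−1300/9130.0) = 5520 × 0.86728 = 4,787.39 kg.
After the second burn: m = 4,787.39 × exp(−1540/9130.0) = 4,787.39 × 0.84478 = 4,044.29 kg.
Second-burn propellant = 4,787.39 − 4,044.29 = 743.1 kg.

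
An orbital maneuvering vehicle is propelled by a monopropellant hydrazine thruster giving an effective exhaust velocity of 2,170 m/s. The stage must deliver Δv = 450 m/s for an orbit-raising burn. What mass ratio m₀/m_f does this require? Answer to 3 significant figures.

mass ratio ≈ 1.23

m₀/m_f = exp(Δv / v_e) = exp(450 / 2170.0) = exp(0.2074) = 1.2304.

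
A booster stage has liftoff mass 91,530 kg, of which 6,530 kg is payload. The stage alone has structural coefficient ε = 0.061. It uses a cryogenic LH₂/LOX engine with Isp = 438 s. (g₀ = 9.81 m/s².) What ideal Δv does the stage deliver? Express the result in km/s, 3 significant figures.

Stage wet mass = m₀ − payload = 91,530 − 6,530 = 85,000 kg.
Stage dry mass = ε × stage wet mass = 0.061 × 85,000 = 5,185 kg.
Burnout mass m_f = stage dry + payload = 5,185 + 6,530 = 11,715 kg.
v_e = Isp · g₀ = 438 × 9.81 = 4296.8 m/s.
Using Δv = v_e ln(m₀/m_f): Δv = v_e · ln(91,530/11,715) = 4296.8 × ln(7.813) = 4296.8 × 2.0558 ≈ 8833 m/s.

Δv ≈ 8.83 km/s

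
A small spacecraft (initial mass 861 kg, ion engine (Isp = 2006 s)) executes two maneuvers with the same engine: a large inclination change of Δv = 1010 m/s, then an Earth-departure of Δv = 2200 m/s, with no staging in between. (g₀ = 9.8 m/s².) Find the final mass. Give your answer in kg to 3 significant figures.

final mass ≈ 731 kg

v_e = Isp · g₀ = 2006 × 9.8 = 19658.8 m/s.
After the first burn: m = 861 × exp(−1010/19658.8) = 861 × 0.94992 = 817.881 kg.
After the second burn: m = 817.881 × exp(−2200/19658.8) = 817.881 × 0.89413 = 731.292 kg.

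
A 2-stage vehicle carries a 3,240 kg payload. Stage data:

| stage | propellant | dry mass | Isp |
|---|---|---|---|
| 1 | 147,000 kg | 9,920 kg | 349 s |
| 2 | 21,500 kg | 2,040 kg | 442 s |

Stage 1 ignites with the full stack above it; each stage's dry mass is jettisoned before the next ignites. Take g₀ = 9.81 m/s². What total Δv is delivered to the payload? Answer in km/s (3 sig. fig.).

Ignition mass of stage 1 = 147,000+9,920 + 21,500+2,040 + 3,240 = 183,700 kg.
Stage 1: m₀ = 183,700 kg, m_f = 183,700 − 147,000 = 36,700 kg; Δv = 349×9.81×ln(5.005) = 3423.7×1.6105 ≈ 5514 m/s.
Stage 2: m₀ = 26,780 kg, m_f = 26,780 − 21,500 = 5,280 kg; Δv = 442×9.81×ln(5.072) = 4336.0×1.6237 ≈ 7041 m/s.
Total Δv = 5514 + 7041 = 12555 m/s.

Δv ≈ 12.6 km/s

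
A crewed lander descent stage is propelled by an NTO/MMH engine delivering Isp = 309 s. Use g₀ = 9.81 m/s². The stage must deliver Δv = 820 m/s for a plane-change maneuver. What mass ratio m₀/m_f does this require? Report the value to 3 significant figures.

v_e = Isp · g₀ = 309 × 9.81 = 3031.3 m/s.
Rocket equation: m₀/m_f = exp(Δv / v_e) = exp(820 / 3031.3) = exp(0.2705) = 1.3106.

mass ratio ≈ 1.31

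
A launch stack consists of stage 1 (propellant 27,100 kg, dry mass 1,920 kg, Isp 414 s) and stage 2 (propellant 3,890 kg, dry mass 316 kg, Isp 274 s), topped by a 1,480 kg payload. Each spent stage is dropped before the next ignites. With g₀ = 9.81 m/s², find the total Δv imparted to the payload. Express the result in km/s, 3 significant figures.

Δv ≈ 9.26 km/s

Ignition mass of stage 1 = 27,100+1,920 + 3,890+316 + 1,480 = 34,706 kg.
Stage 1: m₀ = 34,706 kg, m_f = 34,706 − 27,100 = 7,606 kg; Δv = 414×9.81×ln(4.563) = 4061.3×1.5180 ≈ 6165 m/s.
Stage 2: m₀ = 5,686 kg, m_f = 5,686 − 3,890 = 1,796 kg; Δv = 274×9.81×ln(3.166) = 2687.9×1.1524 ≈ 3098 m/s.
Total Δv = 6165 + 3098 = 9263 m/s.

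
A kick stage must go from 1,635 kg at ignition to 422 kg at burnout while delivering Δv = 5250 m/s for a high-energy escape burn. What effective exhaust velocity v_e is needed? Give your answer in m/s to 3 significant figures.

v_e ≈ 3880 m/s

ln(m₀/m_f) = ln(1635/422) = ln(3.874) = 1.3544.
From the ideal rocket equation, v_e = Δv / ln(m₀/m_f) = 5250 / 1.3544 = 3876.3 m/s.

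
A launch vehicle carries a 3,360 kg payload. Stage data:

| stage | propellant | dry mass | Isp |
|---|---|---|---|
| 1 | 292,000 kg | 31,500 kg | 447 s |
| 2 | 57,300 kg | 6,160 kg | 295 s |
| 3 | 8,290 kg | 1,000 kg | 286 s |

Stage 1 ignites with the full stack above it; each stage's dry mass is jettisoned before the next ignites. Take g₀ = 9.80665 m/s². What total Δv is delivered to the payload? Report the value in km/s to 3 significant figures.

Δv ≈ 12.8 km/s

Ignition mass of stage 1 = 292,000+31,500 + 57,300+6,160 + 8,290+1,000 + 3,360 = 399,610 kg.
Stage 1: m₀ = 399,610 kg, m_f = 399,610 − 292,000 = 107,610 kg; Δv = 447×9.80665×ln(3.714) = 4383.6×1.3120 ≈ 5751 m/s.
Stage 2: m₀ = 76,110 kg, m_f = 76,110 − 57,300 = 18,810 kg; Δv = 295×9.80665×ln(4.046) = 2893.0×1.3978 ≈ 4044 m/s.
Stage 3: m₀ = 12,650 kg, m_f = 12,650 − 8,290 = 4,360 kg; Δv = 286×9.80665×ln(2.901) = 2804.7×1.0652 ≈ 2988 m/s.
Total Δv = 5751 + 4044 + 2988 = 12783 m/s.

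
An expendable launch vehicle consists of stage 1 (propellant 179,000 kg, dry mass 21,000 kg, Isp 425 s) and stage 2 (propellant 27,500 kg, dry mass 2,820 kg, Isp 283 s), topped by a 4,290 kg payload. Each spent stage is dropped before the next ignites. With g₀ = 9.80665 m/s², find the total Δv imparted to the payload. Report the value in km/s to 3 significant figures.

Δv ≈ 10.4 km/s

Ignition mass of stage 1 = 179,000+21,000 + 27,500+2,820 + 4,290 = 234,610 kg.
Stage 1: m₀ = 234,610 kg, m_f = 234,610 − 179,000 = 55,610 kg; Δv = 425×9.80665×ln(4.219) = 4167.8×1.4396 ≈ 6000 m/s.
Stage 2: m₀ = 34,610 kg, m_f = 34,610 − 27,500 = 7,110 kg; Δv = 283×9.80665×ln(4.868) = 2775.3×1.5826 ≈ 4392 m/s.
Total Δv = 6000 + 4392 = 10392 m/s.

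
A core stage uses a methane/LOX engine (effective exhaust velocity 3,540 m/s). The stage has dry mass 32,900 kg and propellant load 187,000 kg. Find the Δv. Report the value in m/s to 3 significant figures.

m₀ = m_dry + m_prop = 32,900 + 187,000 = 219,900 kg.
Δv = v_e · ln(m₀/m_f) = 3540.0 × ln(6.684) = 3540.0 × 1.8997 ≈ 6724.9 m/s.

Δv ≈ 6720 m/s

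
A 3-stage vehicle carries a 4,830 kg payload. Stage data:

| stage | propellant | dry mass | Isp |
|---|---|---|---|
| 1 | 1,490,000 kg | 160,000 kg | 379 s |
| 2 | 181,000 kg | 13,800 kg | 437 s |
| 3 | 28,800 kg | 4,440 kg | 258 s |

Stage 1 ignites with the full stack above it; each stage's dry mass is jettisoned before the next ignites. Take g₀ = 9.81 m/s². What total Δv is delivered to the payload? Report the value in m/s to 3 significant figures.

Δv ≈ 15800 m/s

Ignition mass of stage 1 = 1,490,000+160,000 + 181,000+13,800 + 28,800+4,440 + 4,830 = 1,882,870 kg.
Stage 1: m₀ = 1,882,870 kg, m_f = 1,882,870 − 1,490,000 = 392,870 kg; Δv = 379×9.81×ln(4.793) = 3718.0×1.5671 ≈ 5826 m/s.
Stage 2: m₀ = 232,870 kg, m_f = 232,870 − 181,000 = 51,870 kg; Δv = 437×9.81×ln(4.489) = 4287.0×1.5017 ≈ 6438 m/s.
Stage 3: m₀ = 38,070 kg, m_f = 38,070 − 28,800 = 9,270 kg; Δv = 258×9.81×ln(4.107) = 2531.0×1.4126 ≈ 3575 m/s.
Total Δv = 5826 + 6438 + 3575 = 15839 m/s.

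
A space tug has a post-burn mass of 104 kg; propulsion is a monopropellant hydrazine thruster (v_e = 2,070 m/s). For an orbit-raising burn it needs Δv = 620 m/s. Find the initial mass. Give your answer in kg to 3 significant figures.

m₀/m_f = exp(Δv / v_e) = exp(620 / 2070.0) = exp(0.2995) = 1.3492.
m₀ = m_f × 1.3492 = 104 × 1.3492 = 140.317 kg.

initial mass ≈ 140 kg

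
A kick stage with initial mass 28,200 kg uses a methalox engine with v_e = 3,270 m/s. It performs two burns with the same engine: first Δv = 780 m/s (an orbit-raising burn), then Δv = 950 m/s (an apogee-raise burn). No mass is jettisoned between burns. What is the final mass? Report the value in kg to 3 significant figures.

After the first burn: m = 28200 × exp(−780/3270.0) = 28200 × 0.78778 = 22,215.4 kg.
After the second burn: m = 22,215.4 × exp(−950/3270.0) = 22,215.4 × 0.74787 = 16,614.2 kg.

final mass ≈ 16600 kg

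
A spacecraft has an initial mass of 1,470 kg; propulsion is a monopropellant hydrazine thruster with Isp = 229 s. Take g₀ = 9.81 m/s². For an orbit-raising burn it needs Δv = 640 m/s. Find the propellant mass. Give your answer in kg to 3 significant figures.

propellant mass ≈ 364 kg

v_e = Isp · g₀ = 229 × 9.81 = 2246.5 m/s.
By the Tsiolkovsky rocket equation, m₀/m_f = exp(Δv / v_e) = exp(640 / 2246.5) = exp(0.2849) = 1.3296.
m_f = 1,470 / 1.3296 = 1,105.6 kg, so propellant = m₀ − m_f = 1,470 − 1,105.6 = 364.4 kg.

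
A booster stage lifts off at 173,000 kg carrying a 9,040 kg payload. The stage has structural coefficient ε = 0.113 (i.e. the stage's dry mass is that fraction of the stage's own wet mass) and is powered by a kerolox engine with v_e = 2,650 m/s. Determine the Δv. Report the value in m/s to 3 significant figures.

Δv ≈ 4870 m/s

Stage wet mass = m₀ − payload = 173,000 − 9,040 = 163,960 kg.
Stage dry mass = ε × stage wet mass = 0.113 × 163,960 = 18,527.5 kg.
Burnout mass m_f = stage dry + payload = 18,527.5 + 9,040 = 27,567.5 kg.
Δv = v_e · ln(173,000/27,567.5) = 2650.0 × ln(6.276) = 2650.0 × 1.8367 ≈ 4867 m/s.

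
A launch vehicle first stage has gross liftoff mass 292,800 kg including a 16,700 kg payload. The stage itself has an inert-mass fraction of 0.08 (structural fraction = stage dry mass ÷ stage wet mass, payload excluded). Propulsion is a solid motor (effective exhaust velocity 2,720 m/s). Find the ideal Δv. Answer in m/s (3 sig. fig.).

Δv ≈ 5500 m/s

Stage wet mass = m₀ − payload = 292,800 − 16,700 = 276,100 kg.
Stage dry mass = ε × stage wet mass = 0.08 × 276,100 = 22,088 kg.
Burnout mass m_f = stage dry + payload = 22,088 + 16,700 = 38,788 kg.
Δv = v_e · ln(292,800/38,788) = 2720.0 × ln(7.549) = 2720.0 × 2.0214 ≈ 5498 m/s.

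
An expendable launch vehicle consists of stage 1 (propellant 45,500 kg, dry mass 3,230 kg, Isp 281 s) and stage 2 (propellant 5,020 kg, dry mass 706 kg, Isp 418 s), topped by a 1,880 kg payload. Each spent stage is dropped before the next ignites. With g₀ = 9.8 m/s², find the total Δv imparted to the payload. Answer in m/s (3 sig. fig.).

Ignition mass of stage 1 = 45,500+3,230 + 5,020+706 + 1,880 = 56,336 kg.
Stage 1: m₀ = 56,336 kg, m_f = 56,336 − 45,500 = 10,836 kg; Δv = 281×9.8×ln(5.199) = 2753.8×1.6485 ≈ 4540 m/s.
Stage 2: m₀ = 7,606 kg, m_f = 7,606 − 5,020 = 2,586 kg; Δv = 418×9.8×ln(2.941) = 4096.4×1.0788 ≈ 4419 m/s.
Total Δv = 4540 + 4419 = 8959 m/s.

Δv ≈ 8960 m/s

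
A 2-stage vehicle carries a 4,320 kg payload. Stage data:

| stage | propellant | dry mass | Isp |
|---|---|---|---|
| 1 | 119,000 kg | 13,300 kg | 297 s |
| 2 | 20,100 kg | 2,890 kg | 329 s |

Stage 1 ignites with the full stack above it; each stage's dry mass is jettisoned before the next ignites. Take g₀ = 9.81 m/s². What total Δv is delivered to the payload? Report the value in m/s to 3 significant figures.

Ignition mass of stage 1 = 119,000+13,300 + 20,100+2,890 + 4,320 = 159,610 kg.
Stage 1: m₀ = 159,610 kg, m_f = 159,610 − 119,000 = 40,610 kg; Δv = 297×9.81×ln(3.93) = 2913.6×1.3687 ≈ 3988 m/s.
Stage 2: m₀ = 27,310 kg, m_f = 27,310 − 20,100 = 7,210 kg; Δv = 329×9.81×ln(3.788) = 3227.5×1.3318 ≈ 4298 m/s.
Total Δv = 3988 + 4298 = 8286 m/s.

Δv ≈ 8290 m/s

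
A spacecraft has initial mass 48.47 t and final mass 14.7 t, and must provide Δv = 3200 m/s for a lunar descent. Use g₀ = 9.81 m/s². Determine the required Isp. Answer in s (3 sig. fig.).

Isp ≈ 273 s

ln(m₀/m_f) = ln(48470/14700) = ln(3.297) = 1.1931.
From the ideal rocket equation, v_e = Δv / ln(m₀/m_f) = 3200 / 1.1931 = 2682.1 m/s.
Isp = v_e / g₀ = 2682.1 / 9.81 = 273.4 s.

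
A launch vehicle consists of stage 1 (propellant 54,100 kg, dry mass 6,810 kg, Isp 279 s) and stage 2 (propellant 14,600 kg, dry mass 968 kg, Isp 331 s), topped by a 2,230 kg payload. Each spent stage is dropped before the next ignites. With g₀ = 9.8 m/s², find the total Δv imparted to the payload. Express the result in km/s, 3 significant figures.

Δv ≈ 8.75 km/s

Ignition mass of stage 1 = 54,100+6,810 + 14,600+968 + 2,230 = 78,708 kg.
Stage 1: m₀ = 78,708 kg, m_f = 78,708 − 54,100 = 24,608 kg; Δv = 279×9.8×ln(3.198) = 2734.2×1.1627 ≈ 3179 m/s.
Stage 2: m₀ = 17,798 kg, m_f = 17,798 − 14,600 = 3,198 kg; Δv = 331×9.8×ln(5.565) = 3243.8×1.7166 ≈ 5568 m/s.
Total Δv = 3179 + 5568 = 8747 m/s.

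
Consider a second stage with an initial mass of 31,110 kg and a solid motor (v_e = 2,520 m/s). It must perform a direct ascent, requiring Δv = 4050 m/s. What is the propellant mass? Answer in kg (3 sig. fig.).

propellant mass ≈ 24900 kg

From the ideal rocket equation, m₀/m_f = exp(Δv / v_e) = exp(4050 / 2520.0) = exp(1.6071) = 4.9885.
m_f = 31,110 / 4.9885 = 6,236.34 kg, so propellant = m₀ − m_f = 31,110 − 6,236.34 = 24,873.66 kg.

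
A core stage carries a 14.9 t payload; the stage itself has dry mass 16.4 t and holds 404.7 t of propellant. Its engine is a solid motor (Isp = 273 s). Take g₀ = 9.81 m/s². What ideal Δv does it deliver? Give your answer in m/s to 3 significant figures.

v_e = Isp · g₀ = 273 × 9.81 = 2678.1 m/s.
m₀ = payload + dry + propellant = 14.9 + 16.4 + 404.7 = 436 t.
m_f = payload + dry = 14.9 + 16.4 = 31.3 t.
Rocket equation: Δv = v_e · ln(m₀/m_f) = 2678.1 × ln(13.93) = 2678.1 × 2.6340 ≈ 7054.3 m/s.

Δv ≈ 7050 m/s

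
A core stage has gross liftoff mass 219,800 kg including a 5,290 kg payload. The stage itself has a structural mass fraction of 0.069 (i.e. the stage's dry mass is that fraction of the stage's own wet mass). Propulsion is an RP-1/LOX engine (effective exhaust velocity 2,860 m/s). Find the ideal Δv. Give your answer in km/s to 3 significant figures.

Stage wet mass = m₀ − payload = 219,800 − 5,290 = 214,510 kg.
Stage dry mass = ε × stage wet mass = 0.069 × 214,510 = 14,801.2 kg.
Burnout mass m_f = stage dry + payload = 14,801.2 + 5,290 = 20,091.2 kg.
By the Tsiolkovsky rocket equation, Δv = v_e · ln(219,800/20,091.2) = 2860.0 × ln(10.94) = 2860.0 × 2.3924 ≈ 6842 m/s.

Δv ≈ 6.84 km/s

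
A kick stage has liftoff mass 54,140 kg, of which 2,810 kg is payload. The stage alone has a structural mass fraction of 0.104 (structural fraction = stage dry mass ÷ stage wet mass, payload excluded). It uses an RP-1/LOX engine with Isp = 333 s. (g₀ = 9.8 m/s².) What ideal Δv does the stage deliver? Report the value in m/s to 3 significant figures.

Δv ≈ 6180 m/s

Stage wet mass = m₀ − payload = 54,140 − 2,810 = 51,330 kg.
Stage dry mass = ε × stage wet mass = 0.104 × 51,330 = 5,338.32 kg.
Burnout mass m_f = stage dry + payload = 5,338.32 + 2,810 = 8,148.32 kg.
v_e = Isp · g₀ = 333 × 9.8 = 3263.4 m/s.
Δv = v_e · ln(54,140/8,148.32) = 3263.4 × ln(6.644) = 3263.4 × 1.8938 ≈ 6180 m/s.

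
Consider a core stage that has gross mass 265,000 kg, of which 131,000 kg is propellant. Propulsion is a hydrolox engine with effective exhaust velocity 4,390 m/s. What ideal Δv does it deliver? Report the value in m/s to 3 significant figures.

Δv ≈ 2990 m/s

m_f = m₀ − m_prop = 265,000 − 131,000 = 134,000 kg.
By the Tsiolkovsky rocket equation, Δv = v_e · ln(m₀/m_f) = 4390.0 × ln(1.978) = 4390.0 × 0.6819 ≈ 2993.5 m/s.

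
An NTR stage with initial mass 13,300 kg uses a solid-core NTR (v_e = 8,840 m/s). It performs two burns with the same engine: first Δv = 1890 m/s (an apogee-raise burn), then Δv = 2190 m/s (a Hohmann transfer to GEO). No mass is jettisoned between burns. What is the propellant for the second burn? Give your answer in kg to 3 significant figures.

After the first burn: m = 13300 × exp(−1890/8840.0) = 13300 × 0.80751 = 10,739.9 kg.
After the second burn: m = 10,739.9 × exp(−2190/8840.0) = 10,739.9 × 0.78056 = 8,383.14 kg.
Second-burn propellant = 10,739.9 − 8,383.14 = 2,356.76 kg.

propellant for the second burn ≈ 2360 kg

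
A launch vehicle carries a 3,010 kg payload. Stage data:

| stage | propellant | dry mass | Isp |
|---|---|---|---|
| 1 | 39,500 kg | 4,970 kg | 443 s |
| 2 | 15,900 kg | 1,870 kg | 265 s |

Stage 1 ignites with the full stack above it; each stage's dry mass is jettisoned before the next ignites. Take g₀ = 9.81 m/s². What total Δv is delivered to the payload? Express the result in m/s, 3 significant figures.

Δv ≈ 7810 m/s

Ignition mass of stage 1 = 39,500+4,970 + 15,900+1,870 + 3,010 = 65,250 kg.
Stage 1: m₀ = 65,250 kg, m_f = 65,250 − 39,500 = 25,750 kg; Δv = 443×9.81×ln(2.534) = 4345.8×0.9298 ≈ 4041 m/s.
Stage 2: m₀ = 20,780 kg, m_f = 20,780 − 15,900 = 4,880 kg; Δv = 265×9.81×ln(4.258) = 2599.7×1.4488 ≈ 3766 m/s.
Total Δv = 4041 + 3766 = 7807 m/s.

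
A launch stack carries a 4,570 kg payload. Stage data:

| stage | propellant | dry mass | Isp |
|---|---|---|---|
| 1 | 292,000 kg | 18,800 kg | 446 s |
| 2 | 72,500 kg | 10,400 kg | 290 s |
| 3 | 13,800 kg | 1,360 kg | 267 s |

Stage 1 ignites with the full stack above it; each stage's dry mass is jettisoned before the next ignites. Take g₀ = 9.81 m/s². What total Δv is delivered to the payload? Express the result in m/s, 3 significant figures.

Δv ≈ 12000 m/s

Ignition mass of stage 1 = 292,000+18,800 + 72,500+10,400 + 13,800+1,360 + 4,570 = 413,430 kg.
Stage 1: m₀ = 413,430 kg, m_f = 413,430 − 292,000 = 121,430 kg; Δv = 446×9.81×ln(3.405) = 4375.3×1.2252 ≈ 5360 m/s.
Stage 2: m₀ = 102,630 kg, m_f = 102,630 − 72,500 = 30,130 kg; Δv = 290×9.81×ln(3.406) = 2844.9×1.2256 ≈ 3487 m/s.
Stage 3: m₀ = 19,730 kg, m_f = 19,730 − 13,800 = 5,930 kg; Δv = 267×9.81×ln(3.327) = 2619.3×1.2021 ≈ 3149 m/s.
Total Δv = 5360 + 3487 + 3149 = 11996 m/s.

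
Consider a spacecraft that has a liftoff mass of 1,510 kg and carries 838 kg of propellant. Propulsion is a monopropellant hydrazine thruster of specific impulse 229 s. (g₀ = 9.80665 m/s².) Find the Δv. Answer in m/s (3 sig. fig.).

Δv ≈ 1820 m/s

v_e = Isp · g₀ = 229 × 9.80665 = 2245.7 m/s.
m_f = m₀ − m_prop = 1,510 − 838 = 672 kg.
Δv = v_e · ln(m₀/m_f) = 2245.7 × ln(2.247) = 2245.7 × 0.8096 ≈ 1818.2 m/s.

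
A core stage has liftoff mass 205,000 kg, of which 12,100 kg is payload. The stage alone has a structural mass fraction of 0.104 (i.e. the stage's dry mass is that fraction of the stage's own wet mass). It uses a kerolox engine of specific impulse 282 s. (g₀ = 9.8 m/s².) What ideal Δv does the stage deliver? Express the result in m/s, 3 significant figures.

Δv ≈ 5120 m/s

Stage wet mass = m₀ − payload = 205,000 − 12,100 = 192,900 kg.
Stage dry mass = ε × stage wet mass = 0.104 × 192,900 = 20,061.6 kg.
Burnout mass m_f = stage dry + payload = 20,061.6 + 12,100 = 32,161.6 kg.
v_e = Isp · g₀ = 282 × 9.8 = 2763.6 m/s.
Using Δv = v_e ln(m₀/m_f): Δv = v_e · ln(205,000/32,161.6) = 2763.6 × ln(6.374) = 2763.6 × 1.8522 ≈ 5119 m/s.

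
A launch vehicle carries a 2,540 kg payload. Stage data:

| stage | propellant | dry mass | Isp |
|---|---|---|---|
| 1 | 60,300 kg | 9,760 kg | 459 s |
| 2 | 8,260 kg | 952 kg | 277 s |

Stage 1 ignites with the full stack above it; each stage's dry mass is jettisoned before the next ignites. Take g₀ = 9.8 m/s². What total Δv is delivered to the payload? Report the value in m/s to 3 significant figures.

Δv ≈ 9300 m/s

Ignition mass of stage 1 = 60,300+9,760 + 8,260+952 + 2,540 = 81,812 kg.
Stage 1: m₀ = 81,812 kg, m_f = 81,812 − 60,300 = 21,512 kg; Δv = 459×9.8×ln(3.803) = 4498.2×1.3358 ≈ 6009 m/s.
Stage 2: m₀ = 11,752 kg, m_f = 11,752 − 8,260 = 3,492 kg; Δv = 277×9.8×ln(3.365) = 2714.6×1.2135 ≈ 3294 m/s.
Total Δv = 6009 + 3294 = 9303 m/s.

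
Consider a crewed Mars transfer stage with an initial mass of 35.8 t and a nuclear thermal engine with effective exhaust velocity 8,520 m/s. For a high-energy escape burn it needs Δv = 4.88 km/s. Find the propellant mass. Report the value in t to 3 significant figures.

m₀/m_f = exp(Δv / v_e) = exp(4880 / 8520.0) = exp(0.5728) = 1.7732.
m_f = 35.8 / 1.7732 = 20.1895 t, so propellant = m₀ − m_f = 35.8 − 20.1895 = 15.6105 t.

propellant mass ≈ 15.6 t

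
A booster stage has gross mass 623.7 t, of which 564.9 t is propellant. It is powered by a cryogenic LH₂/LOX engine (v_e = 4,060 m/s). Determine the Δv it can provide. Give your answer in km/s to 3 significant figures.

Δv ≈ 9.59 km/s

m_f = m₀ − m_prop = 623.7 − 564.9 = 58.8 t.
Using Δv = v_e ln(m₀/m_f): Δv = v_e · ln(m₀/m_f) = 4060.0 × ln(10.61) = 4060.0 × 2.3615 ≈ 9587.8 m/s.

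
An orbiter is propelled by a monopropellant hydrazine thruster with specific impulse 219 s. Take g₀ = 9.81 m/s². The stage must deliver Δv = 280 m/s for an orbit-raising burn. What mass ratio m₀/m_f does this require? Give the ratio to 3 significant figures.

mass ratio ≈ 1.14

v_e = Isp · g₀ = 219 × 9.81 = 2148.4 m/s.
m₀/m_f = exp(Δv / v_e) = exp(280 / 2148.4) = exp(0.1303) = 1.1392.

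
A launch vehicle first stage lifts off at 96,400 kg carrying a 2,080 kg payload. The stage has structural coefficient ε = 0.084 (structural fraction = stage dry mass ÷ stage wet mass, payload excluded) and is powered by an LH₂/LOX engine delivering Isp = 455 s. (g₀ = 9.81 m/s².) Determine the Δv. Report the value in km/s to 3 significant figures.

Stage wet mass = m₀ − payload = 96,400 − 2,080 = 94,320 kg.
Stage dry mass = ε × stage wet mass = 0.084 × 94,320 = 7,922.88 kg.
Burnout mass m_f = stage dry + payload = 7,922.88 + 2,080 = 10,002.88 kg.
v_e = Isp · g₀ = 455 × 9.81 = 4463.6 m/s.
By the Tsiolkovsky rocket equation, Δv = v_e · ln(96,400/10,002.88) = 4463.6 × ln(9.637) = 4463.6 × 2.2656 ≈ 10113 m/s.

Δv ≈ 10.1 km/s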